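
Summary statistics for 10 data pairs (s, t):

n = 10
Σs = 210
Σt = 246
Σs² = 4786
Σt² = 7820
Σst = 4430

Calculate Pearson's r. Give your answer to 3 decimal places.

r = (nΣst − ΣsΣt) / √[(nΣs² − (Σs)²)(nΣt² − (Σt)²)]
Numerator: 10×4430 − 210×246 = -7360
Denominator: √[(47860 − 44100)(78200 − 60516)] = √[3760 × 17684] = 8154.2529
r = -7360 / 8154.2529 ≈ -0.903

-0.903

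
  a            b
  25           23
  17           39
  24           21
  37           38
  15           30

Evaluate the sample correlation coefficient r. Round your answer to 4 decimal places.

n = 5, Σa = 118, Σb = 151, Σa² = 3084, Σb² = 4835, Σab = 3598
nΣab − ΣaΣb = 17990 − 17818 = 172
nΣa² − (Σa)² = 15420 − 13924 = 1496; nΣb² − (Σb)² = 24175 − 22801 = 1374
r = 172 / √(1496 × 1374) = 172 / 1433.7029 ≈ 0.1200

0.1200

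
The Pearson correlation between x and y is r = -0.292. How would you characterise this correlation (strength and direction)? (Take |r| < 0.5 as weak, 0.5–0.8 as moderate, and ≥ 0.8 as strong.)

r = -0.292 < 0 so the relationship is negative.
|r| = 0.292, which falls in the weak range.

weak negative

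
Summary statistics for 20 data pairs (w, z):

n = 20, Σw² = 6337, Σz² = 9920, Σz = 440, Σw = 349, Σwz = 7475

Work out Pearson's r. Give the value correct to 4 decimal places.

-0.8338

r = (nΣwz − ΣwΣz) / √[(nΣw² − (Σw)²)(nΣz² − (Σz)²)]
Numerator: 20×7475 − 349×440 = -4060
Denominator: √[(126740 − 121801)(198400 − 193600)] = √[4939 × 4800] = 4869.0040
r = -4060 / 4869.0040 ≈ -0.8338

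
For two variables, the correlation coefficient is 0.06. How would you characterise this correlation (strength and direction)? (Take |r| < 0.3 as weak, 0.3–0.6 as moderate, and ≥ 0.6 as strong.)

weak positive

r = 0.06 > 0 so the relationship is positive.
|r| = 0.06, which falls in the weak range.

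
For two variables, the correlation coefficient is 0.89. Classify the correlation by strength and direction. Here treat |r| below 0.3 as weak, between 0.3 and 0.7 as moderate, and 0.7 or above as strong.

r = 0.89 > 0 so the relationship is positive.
|r| = 0.89, which falls in the strong range.

strong positive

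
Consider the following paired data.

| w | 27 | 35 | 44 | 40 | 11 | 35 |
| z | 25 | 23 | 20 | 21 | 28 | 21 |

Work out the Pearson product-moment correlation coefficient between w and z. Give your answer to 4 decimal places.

n = 6, Σw = 192, Σz = 138, Σw² = 6836, Σz² = 3220, Σwz = 4243
nΣwz − ΣwΣz = 25458 − 26496 = -1038
nΣw² − (Σw)² = 41016 − 36864 = 4152; nΣz² − (Σz)² = 19320 − 19044 = 276
r = -1038 / √(4152 × 276) = -1038 / 1070.4915 ≈ -0.9696

-0.9696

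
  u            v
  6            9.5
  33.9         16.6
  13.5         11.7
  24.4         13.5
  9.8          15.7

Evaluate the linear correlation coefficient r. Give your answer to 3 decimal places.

0.656

n = 5, Σu = 87.6, Σv = 67, Σu² = 2058.86, Σv² = 931.44, Σuv = 1260.95
nΣuv − ΣuΣv = 6304.75 − 5869.2 = 435.55
nΣu² − (Σu)² = 10294.3 − 7673.76 = 2620.54; nΣv² − (Σv)² = 4657.2 − 4489 = 168.2
r = 435.55 / √(2620.54 × 168.2) = 435.55 / 663.9087 ≈ 0.656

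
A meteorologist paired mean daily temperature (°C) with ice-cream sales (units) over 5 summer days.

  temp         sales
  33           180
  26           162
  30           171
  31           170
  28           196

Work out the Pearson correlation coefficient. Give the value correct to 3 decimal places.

0.154

n = 5, Σx = 148, Σy = 879, Σx² = 4410, Σy² = 155201, Σxy = 26040
nΣxy − ΣxΣy = 130200 − 130092 = 108
nΣx² − (Σx)² = 22050 − 21904 = 146; nΣy² − (Σy)² = 776005 − 772641 = 3364
r = 108 / √(146 × 3364) = 108 / 700.8167 ≈ 0.154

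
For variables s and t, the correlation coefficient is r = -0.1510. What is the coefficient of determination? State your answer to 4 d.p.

r² = (-0.1510)² = 0.0228

0.0228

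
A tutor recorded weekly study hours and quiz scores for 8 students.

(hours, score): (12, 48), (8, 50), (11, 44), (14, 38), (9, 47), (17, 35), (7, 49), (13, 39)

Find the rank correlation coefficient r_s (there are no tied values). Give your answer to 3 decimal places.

Rank hours: 5, 2, 4, 7, 3, 8, 1, 6
Rank score: 6, 8, 4, 2, 5, 1, 7, 3
d = rank(hours) − rank(score): -1, -6, 0, 5, -2, 7, -6, 3; Σd² = 160
ρ = 1 − 6Σd² / [n(n²−1)] = 1 − 6×160 / (8×63) = 1 − 960/504 ≈ -0.905

-0.905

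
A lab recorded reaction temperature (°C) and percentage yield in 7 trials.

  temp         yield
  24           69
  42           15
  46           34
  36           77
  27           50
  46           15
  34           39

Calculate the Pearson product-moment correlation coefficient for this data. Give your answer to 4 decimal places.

n = 7, Σx = 255, Σy = 299, Σx² = 9753, Σy² = 16317, Σxy = 9988
nΣxy − ΣxΣy = 69916 − 76245 = -6329
nΣx² − (Σx)² = 68271 − 65025 = 3246; nΣy² − (Σy)² = 114219 − 89401 = 24818
r = -6329 / √(3246 × 24818) = -6329 / 8975.4793 ≈ -0.7051

-0.7051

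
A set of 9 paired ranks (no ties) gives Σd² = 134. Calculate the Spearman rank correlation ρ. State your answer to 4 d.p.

-0.1167

ρ = 1 − 6Σd² / [n(n²−1)] = 1 − 6×134 / (9×80)
  = 1 − 804/720 = 1 − 1.11667 ≈ -0.1167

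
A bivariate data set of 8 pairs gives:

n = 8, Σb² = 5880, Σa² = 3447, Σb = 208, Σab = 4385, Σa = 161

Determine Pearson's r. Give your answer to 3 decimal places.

r = (nΣab − ΣaΣb) / √[(nΣa² − (Σa)²)(nΣb² − (Σb)²)]
Numerator: 8×4385 − 161×208 = 1592
Denominator: √[(27576 − 25921)(47040 − 43264)] = √[1655 × 3776] = 2499.8560
r = 1592 / 2499.8560 ≈ 0.637

0.637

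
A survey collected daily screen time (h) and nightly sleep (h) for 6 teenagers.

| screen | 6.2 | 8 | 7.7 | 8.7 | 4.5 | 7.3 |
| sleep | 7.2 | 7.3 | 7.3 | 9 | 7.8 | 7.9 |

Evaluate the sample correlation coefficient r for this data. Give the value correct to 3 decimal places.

n = 6, Σx = 42.4, Σy = 46.5, Σx² = 310.96, Σy² = 362.67, Σxy = 330.32
nΣxy − ΣxΣy = 1981.92 − 1971.6 = 10.32
nΣx² − (Σx)² = 1865.76 − 1797.76 = 68; nΣy² − (Σy)² = 2176.02 − 2162.25 = 13.77
r = 10.32 / √(68 × 13.77) = 10.32 / 30.6000 ≈ 0.337

0.337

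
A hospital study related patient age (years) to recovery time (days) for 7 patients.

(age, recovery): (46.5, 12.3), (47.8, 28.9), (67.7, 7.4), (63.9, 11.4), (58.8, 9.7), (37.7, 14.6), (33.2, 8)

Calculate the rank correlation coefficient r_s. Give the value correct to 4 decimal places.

-0.3214

Rank age: 3, 4, 7, 6, 5, 2, 1
Rank recovery: 5, 7, 1, 4, 3, 6, 2
d = rank(age) − rank(recovery): -2, -3, 6, 2, 2, -4, -1; Σd² = 74
ρ = 1 − 6Σd² / [n(n²−1)] = 1 − 6×74 / (7×48) = 1 − 444/336 ≈ -0.3214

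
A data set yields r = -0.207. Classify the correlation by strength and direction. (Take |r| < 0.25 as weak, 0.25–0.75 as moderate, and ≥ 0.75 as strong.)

r = -0.207 < 0 so the relationship is negative.
|r| = 0.207, which falls in the weak range.

weak negative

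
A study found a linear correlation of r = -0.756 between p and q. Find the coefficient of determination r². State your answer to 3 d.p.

r² = (-0.756)² = 0.572

0.572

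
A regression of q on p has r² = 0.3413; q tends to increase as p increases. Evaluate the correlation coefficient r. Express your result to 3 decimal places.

0.584

|r| = √0.3413 = 0.584
The association is positive, so r = 0.584.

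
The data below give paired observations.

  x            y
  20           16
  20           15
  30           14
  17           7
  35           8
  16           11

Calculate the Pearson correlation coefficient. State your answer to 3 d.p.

n = 6, Σx = 138, Σy = 71, Σx² = 3470, Σy² = 911, Σxy = 1615
nΣxy − ΣxΣy = 9690 − 9798 = -108
nΣx² − (Σx)² = 20820 − 19044 = 1776; nΣy² − (Σy)² = 5466 − 5041 = 425
r = -108 / √(1776 × 425) = -108 / 868.7923 ≈ -0.124

-0.124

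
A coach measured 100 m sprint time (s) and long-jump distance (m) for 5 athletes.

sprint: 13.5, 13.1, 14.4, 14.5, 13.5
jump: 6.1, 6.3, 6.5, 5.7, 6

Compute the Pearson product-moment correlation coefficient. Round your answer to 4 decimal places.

n = 5, Σx = 69, Σy = 30.6, Σx² = 953.72, Σy² = 187.64, Σxy = 422.13
nΣxy − ΣxΣy = 2110.65 − 2111.4 = -0.75
nΣx² − (Σx)² = 4768.6 − 4761 = 7.6; nΣy² − (Σy)² = 938.2 − 936.36 = 1.84
r = -0.75 / √(7.6 × 1.84) = -0.75 / 3.7395 ≈ -0.2006

-0.2006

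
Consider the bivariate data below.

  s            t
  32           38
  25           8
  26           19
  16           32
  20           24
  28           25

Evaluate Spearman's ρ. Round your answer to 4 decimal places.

Rank s: 6, 3, 4, 1, 2, 5
Rank t: 6, 1, 2, 5, 3, 4
d = rank(s) − rank(t): 0, 2, 2, -4, -1, 1; Σd² = 26
ρ = 1 − 6Σd² / [n(n²−1)] = 1 − 6×26 / (6×35) = 1 − 156/210 ≈ 0.2571

0.2571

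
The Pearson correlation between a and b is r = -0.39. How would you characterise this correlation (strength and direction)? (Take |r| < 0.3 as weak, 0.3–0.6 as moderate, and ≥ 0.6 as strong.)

moderate negative

r = -0.39 < 0 so the relationship is negative.
|r| = 0.39, which falls in the moderate range.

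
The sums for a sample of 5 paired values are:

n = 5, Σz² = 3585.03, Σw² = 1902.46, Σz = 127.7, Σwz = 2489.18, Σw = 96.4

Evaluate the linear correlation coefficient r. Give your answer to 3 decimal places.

0.228

r = (nΣwz − ΣwΣz) / √[(nΣw² − (Σw)²)(nΣz² − (Σz)²)]
Numerator: 5×2489.18 − 96.4×127.7 = 135.62
Denominator: √[(9512.3 − 9292.96)(17925.15 − 16307.29)] = √[219.34 × 1617.86] = 595.7025
r = 135.62 / 595.7025 ≈ 0.228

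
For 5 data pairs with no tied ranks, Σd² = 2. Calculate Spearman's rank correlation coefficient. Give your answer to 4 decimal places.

0.9000

ρ = 1 − 6Σd² / [n(n²−1)] = 1 − 6×2 / (5×24)
  = 1 − 12/120 = 1 − 0.10000 ≈ 0.9000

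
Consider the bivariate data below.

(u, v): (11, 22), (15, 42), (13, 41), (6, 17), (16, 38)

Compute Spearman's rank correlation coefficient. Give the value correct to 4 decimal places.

Rank u: 2, 4, 3, 1, 5
Rank v: 2, 5, 4, 1, 3
d = rank(u) − rank(v): 0, -1, -1, 0, 2; Σd² = 6
ρ = 1 − 6Σd² / [n(n²−1)] = 1 − 6×6 / (5×24) = 1 − 36/120 ≈ 0.7000

0.7000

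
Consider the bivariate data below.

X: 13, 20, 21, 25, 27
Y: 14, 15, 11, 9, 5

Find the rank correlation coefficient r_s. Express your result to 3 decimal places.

-0.900

Rank X: 1, 2, 3, 4, 5
Rank Y: 4, 5, 3, 2, 1
d = rank(X) − rank(Y): -3, -3, 0, 2, 4; Σd² = 38
ρ = 1 − 6Σd² / [n(n²−1)] = 1 − 6×38 / (5×24) = 1 − 228/120 ≈ -0.900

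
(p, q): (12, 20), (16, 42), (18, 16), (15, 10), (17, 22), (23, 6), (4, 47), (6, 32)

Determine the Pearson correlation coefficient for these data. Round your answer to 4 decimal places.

n = 8, Σp = 111, Σq = 195, Σp² = 1819, Σq² = 6273, Σpq = 2242
nΣpq − ΣpΣq = 17936 − 21645 = -3709
nΣp² − (Σp)² = 14552 − 12321 = 2231; nΣq² − (Σq)² = 50184 − 38025 = 12159
r = -3709 / √(2231 × 12159) = -3709 / 5208.3327 ≈ -0.7121

-0.7121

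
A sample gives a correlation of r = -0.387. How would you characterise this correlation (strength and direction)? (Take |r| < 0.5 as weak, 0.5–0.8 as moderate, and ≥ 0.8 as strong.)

r = -0.387 < 0 so the relationship is negative.
|r| = 0.387, which falls in the weak range.

weak negative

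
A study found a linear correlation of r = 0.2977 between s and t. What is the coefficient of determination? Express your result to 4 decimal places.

0.0886

r² = (0.2977)² = 0.0886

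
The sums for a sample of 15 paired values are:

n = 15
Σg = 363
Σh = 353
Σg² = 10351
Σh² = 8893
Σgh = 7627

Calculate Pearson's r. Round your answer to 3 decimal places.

-0.956

r = (nΣgh − ΣgΣh) / √[(nΣg² − (Σg)²)(nΣh² − (Σh)²)]
Numerator: 15×7627 − 363×353 = -13734
Denominator: √[(155265 − 131769)(133395 − 124609)] = √[23496 × 8786] = 14367.8758
r = -13734 / 14367.8758 ≈ -0.956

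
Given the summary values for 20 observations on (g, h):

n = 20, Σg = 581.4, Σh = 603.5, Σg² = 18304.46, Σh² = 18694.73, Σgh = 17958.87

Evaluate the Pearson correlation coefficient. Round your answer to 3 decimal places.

0.504

r = (nΣgh − ΣgΣh) / √[(nΣg² − (Σg)²)(nΣh² − (Σh)²)]
Numerator: 20×17958.87 − 581.4×603.5 = 8302.5
Denominator: √[(366089.2 − 338025.96)(373894.6 − 364212.25)] = √[28063.24 × 9682.35] = 16483.8743
r = 8302.5 / 16483.8743 ≈ 0.504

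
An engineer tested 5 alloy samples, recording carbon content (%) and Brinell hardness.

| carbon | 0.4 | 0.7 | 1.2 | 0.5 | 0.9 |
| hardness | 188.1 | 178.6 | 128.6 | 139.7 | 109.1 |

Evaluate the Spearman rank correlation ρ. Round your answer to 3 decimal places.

Rank carbon: 1, 3, 5, 2, 4
Rank hardness: 5, 4, 2, 3, 1
d = rank(carbon) − rank(hardness): -4, -1, 3, -1, 3; Σd² = 36
ρ = 1 − 6Σd² / [n(n²−1)] = 1 − 6×36 / (5×24) = 1 − 216/120 ≈ -0.800

-0.800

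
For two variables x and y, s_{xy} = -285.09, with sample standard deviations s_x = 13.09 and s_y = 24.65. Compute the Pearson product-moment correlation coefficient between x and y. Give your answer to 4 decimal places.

r = Cov(x,y) / (s_x · s_y) = -285.09 / (13.09 × 24.65)
  = -285.09 / 322.6685 ≈ -0.8835

-0.8835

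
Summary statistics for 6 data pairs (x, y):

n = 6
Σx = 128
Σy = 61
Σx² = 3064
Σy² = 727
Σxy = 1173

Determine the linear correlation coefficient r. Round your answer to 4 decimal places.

-0.6801

r = (nΣxy − ΣxΣy) / √[(nΣx² − (Σx)²)(nΣy² − (Σy)²)]
Numerator: 6×1173 − 128×61 = -770
Denominator: √[(18384 − 16384)(4362 − 3721)] = √[2000 × 641] = 1132.2544
r = -770 / 1132.2544 ≈ -0.6801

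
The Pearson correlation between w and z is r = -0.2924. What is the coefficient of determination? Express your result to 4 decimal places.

0.0855

r² = (-0.2924)² = 0.0855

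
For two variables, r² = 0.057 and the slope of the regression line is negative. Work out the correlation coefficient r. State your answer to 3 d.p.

|r| = √0.057 = 0.239
The association is negative, so r = −0.239.

-0.239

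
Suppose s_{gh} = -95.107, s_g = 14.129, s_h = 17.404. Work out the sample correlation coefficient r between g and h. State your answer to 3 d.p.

-0.387

r = Cov(g,h) / (s_g · s_h) = -95.107 / (14.129 × 17.404)
  = -95.107 / 245.9011 ≈ -0.387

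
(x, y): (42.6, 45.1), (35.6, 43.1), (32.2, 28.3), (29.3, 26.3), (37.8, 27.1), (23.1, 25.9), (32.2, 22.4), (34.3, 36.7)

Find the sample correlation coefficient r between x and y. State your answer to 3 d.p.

n = 8, Σx = 267.1, Σy = 254.9, Σx² = 9153.23, Σy² = 8638.07, Σxy = 8740.23
nΣxy − ΣxΣy = 69921.84 − 68083.79 = 1838.05
nΣx² − (Σx)² = 73225.84 − 71342.41 = 1883.43; nΣy² − (Σy)² = 69104.56 − 64974.01 = 4130.55
r = 1838.05 / √(1883.43 × 4130.55) = 1838.05 / 2789.1938 ≈ 0.659

0.659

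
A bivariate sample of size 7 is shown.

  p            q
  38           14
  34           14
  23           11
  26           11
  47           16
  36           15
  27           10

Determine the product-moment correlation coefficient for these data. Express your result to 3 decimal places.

n = 7, Σp = 231, Σq = 91, Σp² = 8039, Σq² = 1215, Σpq = 3109
nΣpq − ΣpΣq = 21763 − 21021 = 742
nΣp² − (Σp)² = 56273 − 53361 = 2912; nΣq² − (Σq)² = 8505 − 8281 = 224
r = 742 / √(2912 × 224) = 742 / 807.6435 ≈ 0.919

0.919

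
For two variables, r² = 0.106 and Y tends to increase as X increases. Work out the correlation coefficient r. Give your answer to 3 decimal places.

0.326

|r| = √0.106 = 0.326
The association is positive, so r = 0.326.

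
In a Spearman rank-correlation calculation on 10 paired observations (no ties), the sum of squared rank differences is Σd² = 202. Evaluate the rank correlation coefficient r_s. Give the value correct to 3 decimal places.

-0.224

ρ = 1 − 6Σd² / [n(n²−1)] = 1 − 6×202 / (10×99)
  = 1 − 1212/990 = 1 − 1.2242 ≈ -0.224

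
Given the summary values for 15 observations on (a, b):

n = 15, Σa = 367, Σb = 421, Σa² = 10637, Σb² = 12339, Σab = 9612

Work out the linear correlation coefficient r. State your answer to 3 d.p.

r = (nΣab − ΣaΣb) / √[(nΣa² − (Σa)²)(nΣb² − (Σb)²)]
Numerator: 15×9612 − 367×421 = -10327
Denominator: √[(159555 − 134689)(185085 − 177241)] = √[24866 × 7844] = 13965.9910
r = -10327 / 13965.9910 ≈ -0.739

-0.739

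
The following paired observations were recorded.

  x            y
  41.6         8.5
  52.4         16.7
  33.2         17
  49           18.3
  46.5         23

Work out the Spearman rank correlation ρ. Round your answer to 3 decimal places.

0.100

Rank x: 2, 5, 1, 4, 3
Rank y: 1, 2, 3, 4, 5
d = rank(x) − rank(y): 1, 3, -2, 0, -2; Σd² = 18
ρ = 1 − 6Σd² / [n(n²−1)] = 1 − 6×18 / (5×24) = 1 − 108/120 ≈ 0.100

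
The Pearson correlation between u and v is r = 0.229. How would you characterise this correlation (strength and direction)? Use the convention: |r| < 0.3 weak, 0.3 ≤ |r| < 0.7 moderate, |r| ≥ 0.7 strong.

r = 0.229 > 0 so the relationship is positive.
|r| = 0.229, which falls in the weak range.

weak positive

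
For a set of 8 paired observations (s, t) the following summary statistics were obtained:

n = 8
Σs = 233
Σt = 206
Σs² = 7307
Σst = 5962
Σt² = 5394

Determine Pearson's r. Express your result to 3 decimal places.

r = (nΣst − ΣsΣt) / √[(nΣs² − (Σs)²)(nΣt² − (Σt)²)]
Numerator: 8×5962 − 233×206 = -302
Denominator: √[(58456 − 54289)(43152 − 42436)] = √[4167 × 716] = 1727.3019
r = -302 / 1727.3019 ≈ -0.175

-0.175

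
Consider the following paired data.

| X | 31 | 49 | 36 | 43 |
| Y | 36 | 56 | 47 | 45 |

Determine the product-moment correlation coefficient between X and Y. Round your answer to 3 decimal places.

n = 4, ΣX = 159, ΣY = 184, ΣX² = 6507, ΣY² = 8666, ΣXY = 7487
nΣXY − ΣXΣY = 29948 − 29256 = 692
nΣX² − (ΣX)² = 26028 − 25281 = 747; nΣY² − (ΣY)² = 34664 − 33856 = 808
r = 692 / √(747 × 808) = 692 / 776.9015 ≈ 0.891

0.891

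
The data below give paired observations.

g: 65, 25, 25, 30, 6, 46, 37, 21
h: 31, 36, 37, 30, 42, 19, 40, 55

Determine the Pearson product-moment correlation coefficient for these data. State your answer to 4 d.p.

-0.5719

n = 8, Σg = 255, Σh = 290, Σg² = 10337, Σh² = 11276, Σgh = 8501
nΣgh − ΣgΣh = 68008 − 73950 = -5942
nΣg² − (Σg)² = 82696 − 65025 = 17671; nΣh² − (Σh)² = 90208 − 84100 = 6108
r = -5942 / √(17671 × 6108) = -5942 / 10389.1515 ≈ -0.5719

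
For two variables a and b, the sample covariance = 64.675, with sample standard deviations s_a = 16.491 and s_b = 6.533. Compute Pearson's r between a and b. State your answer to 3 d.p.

0.600

r = Cov(a,b) / (s_a · s_b) = 64.675 / (16.491 × 6.533)
  = 64.675 / 107.7357 ≈ 0.600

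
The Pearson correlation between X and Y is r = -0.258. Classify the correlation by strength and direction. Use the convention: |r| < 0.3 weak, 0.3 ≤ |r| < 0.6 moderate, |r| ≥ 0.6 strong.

r = -0.258 < 0 so the relationship is negative.
|r| = 0.258, which falls in the weak range.

weak negative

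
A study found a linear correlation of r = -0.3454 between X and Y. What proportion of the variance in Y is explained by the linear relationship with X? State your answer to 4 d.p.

r² = (-0.3454)² = 0.1193

0.1193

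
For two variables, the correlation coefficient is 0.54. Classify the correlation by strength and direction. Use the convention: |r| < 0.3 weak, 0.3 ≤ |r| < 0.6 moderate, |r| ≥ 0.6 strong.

r = 0.54 > 0 so the relationship is positive.
|r| = 0.54, which falls in the moderate range.

moderate positive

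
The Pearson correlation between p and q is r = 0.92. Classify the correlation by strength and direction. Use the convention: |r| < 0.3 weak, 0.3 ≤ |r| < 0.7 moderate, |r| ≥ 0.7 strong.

strong positive

r = 0.92 > 0 so the relationship is positive.
|r| = 0.92, which falls in the strong range.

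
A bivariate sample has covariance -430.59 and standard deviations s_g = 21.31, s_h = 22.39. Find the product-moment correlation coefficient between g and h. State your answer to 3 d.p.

-0.902

r = Cov(g,h) / (s_g · s_h) = -430.59 / (21.31 × 22.39)
  = -430.59 / 477.1309 ≈ -0.902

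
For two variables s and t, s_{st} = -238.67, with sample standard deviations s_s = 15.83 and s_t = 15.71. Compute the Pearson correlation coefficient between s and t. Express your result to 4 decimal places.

-0.9597

r = Cov(s,t) / (s_s · s_t) = -238.67 / (15.83 × 15.71)
  = -238.67 / 248.6893 ≈ -0.9597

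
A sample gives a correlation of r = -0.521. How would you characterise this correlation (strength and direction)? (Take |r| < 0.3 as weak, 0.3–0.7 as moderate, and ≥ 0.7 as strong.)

r = -0.521 < 0 so the relationship is negative.
|r| = 0.521, which falls in the moderate range.

moderate negative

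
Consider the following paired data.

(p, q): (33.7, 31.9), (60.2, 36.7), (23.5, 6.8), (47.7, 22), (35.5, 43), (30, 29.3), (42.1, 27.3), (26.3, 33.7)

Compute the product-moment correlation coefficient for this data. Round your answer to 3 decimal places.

n = 8, Σp = 299, Σq = 230.7, Σp² = 12211.62, Σq² = 7483.21, Σpq = 8934.71
nΣpq − ΣpΣq = 71477.68 − 68979.3 = 2498.38
nΣp² − (Σp)² = 97692.96 − 89401 = 8291.96; nΣq² − (Σq)² = 59865.68 − 53222.49 = 6643.19
r = 2498.38 / √(8291.96 × 6643.19) = 2498.38 / 7421.9314 ≈ 0.337

0.337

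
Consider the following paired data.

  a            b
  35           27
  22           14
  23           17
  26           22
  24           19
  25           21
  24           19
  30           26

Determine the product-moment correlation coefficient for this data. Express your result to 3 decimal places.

0.925

n = 8, Σa = 209, Σb = 165, Σa² = 5591, Σb² = 3537, Σab = 4433
nΣab − ΣaΣb = 35464 − 34485 = 979
nΣa² − (Σa)² = 44728 − 43681 = 1047; nΣb² − (Σb)² = 28296 − 27225 = 1071
r = 979 / √(1047 × 1071) = 979 / 1058.9320 ≈ 0.925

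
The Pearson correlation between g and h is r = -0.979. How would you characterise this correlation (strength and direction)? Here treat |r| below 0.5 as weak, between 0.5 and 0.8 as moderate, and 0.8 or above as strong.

strong negative

r = -0.979 < 0 so the relationship is negative.
|r| = 0.979, which falls in the strong range.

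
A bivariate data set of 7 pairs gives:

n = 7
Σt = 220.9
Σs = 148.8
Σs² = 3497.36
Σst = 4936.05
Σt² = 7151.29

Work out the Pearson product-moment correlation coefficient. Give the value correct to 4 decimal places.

r = (nΣst − ΣsΣt) / √[(nΣs² − (Σs)²)(nΣt² − (Σt)²)]
Numerator: 7×4936.05 − 148.8×220.9 = 1682.43
Denominator: √[(24481.52 − 22141.44)(50059.03 − 48796.81)] = √[2340.08 × 1262.22] = 1718.6319
r = 1682.43 / 1718.6319 ≈ 0.9789

0.9789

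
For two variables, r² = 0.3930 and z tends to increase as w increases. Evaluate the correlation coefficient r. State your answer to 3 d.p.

|r| = √0.3930 = 0.627
The association is positive, so r = 0.627.

0.627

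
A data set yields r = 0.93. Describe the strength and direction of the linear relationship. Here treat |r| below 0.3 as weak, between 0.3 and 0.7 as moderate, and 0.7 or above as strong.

strong positive

r = 0.93 > 0 so the relationship is positive.
|r| = 0.93, which falls in the strong range.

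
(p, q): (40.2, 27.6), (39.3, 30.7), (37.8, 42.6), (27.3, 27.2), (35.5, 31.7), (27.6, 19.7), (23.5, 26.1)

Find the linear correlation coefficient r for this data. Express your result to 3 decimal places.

n = 7, Σp = 231.2, Σq = 205.6, Σp² = 7908.92, Σq² = 6333.04, Σpq = 6951.29
nΣpq − ΣpΣq = 48659.03 − 47534.72 = 1124.31
nΣp² − (Σp)² = 55362.44 − 53453.44 = 1909; nΣq² − (Σq)² = 44331.28 − 42271.36 = 2059.92
r = 1124.31 / √(1909 × 2059.92) = 1124.31 / 1983.0248 ≈ 0.567

0.567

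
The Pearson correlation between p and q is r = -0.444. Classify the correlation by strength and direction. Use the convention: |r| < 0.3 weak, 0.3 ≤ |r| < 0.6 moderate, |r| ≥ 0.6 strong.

moderate negative

r = -0.444 < 0 so the relationship is negative.
|r| = 0.444, which falls in the moderate range.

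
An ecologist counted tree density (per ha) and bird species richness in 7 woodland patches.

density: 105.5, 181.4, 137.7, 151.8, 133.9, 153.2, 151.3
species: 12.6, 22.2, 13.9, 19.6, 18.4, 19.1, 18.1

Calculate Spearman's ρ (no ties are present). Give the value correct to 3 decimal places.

0.857

Rank density: 1, 7, 3, 5, 2, 6, 4
Rank species: 1, 7, 2, 6, 4, 5, 3
d = rank(density) − rank(species): 0, 0, 1, -1, -2, 1, 1; Σd² = 8
ρ = 1 − 6Σd² / [n(n²−1)] = 1 − 6×8 / (7×48) = 1 − 48/336 ≈ 0.857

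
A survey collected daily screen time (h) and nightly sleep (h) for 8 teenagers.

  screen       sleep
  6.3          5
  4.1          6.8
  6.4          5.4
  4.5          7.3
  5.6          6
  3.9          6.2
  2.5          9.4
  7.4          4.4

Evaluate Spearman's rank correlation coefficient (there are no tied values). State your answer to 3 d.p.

-0.881

Rank screen: 6, 3, 7, 4, 5, 2, 1, 8
Rank sleep: 2, 6, 3, 7, 4, 5, 8, 1
d = rank(screen) − rank(sleep): 4, -3, 4, -3, 1, -3, -7, 7; Σd² = 158
ρ = 1 − 6Σd² / [n(n²−1)] = 1 − 6×158 / (8×63) = 1 − 948/504 ≈ -0.881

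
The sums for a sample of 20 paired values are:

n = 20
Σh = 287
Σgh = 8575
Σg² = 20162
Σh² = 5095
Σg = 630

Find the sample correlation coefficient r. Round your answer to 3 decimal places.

-0.837

r = (nΣgh − ΣgΣh) / √[(nΣg² − (Σg)²)(nΣh² − (Σh)²)]
Numerator: 20×8575 − 630×287 = -9310
Denominator: √[(403240 − 396900)(101900 − 82369)] = √[6340 × 19531] = 11127.7374
r = -9310 / 11127.7374 ≈ -0.837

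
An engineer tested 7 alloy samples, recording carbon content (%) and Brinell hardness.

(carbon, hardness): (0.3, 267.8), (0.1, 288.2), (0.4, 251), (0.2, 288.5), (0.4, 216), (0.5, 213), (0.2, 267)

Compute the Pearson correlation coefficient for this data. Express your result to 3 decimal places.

n = 7, Σx = 2.1, Σy = 1791.5, Σx² = 0.75, Σy² = 464323.33, Σxy = 513.56
nΣxy − ΣxΣy = 3594.92 − 3762.15 = -167.23
nΣx² − (Σx)² = 5.25 − 4.41 = 0.84; nΣy² − (Σy)² = 3250263.31 − 3209472.25 = 40791.06
r = -167.23 / √(0.84 × 40791.06) = -167.23 / 185.1067 ≈ -0.903

-0.903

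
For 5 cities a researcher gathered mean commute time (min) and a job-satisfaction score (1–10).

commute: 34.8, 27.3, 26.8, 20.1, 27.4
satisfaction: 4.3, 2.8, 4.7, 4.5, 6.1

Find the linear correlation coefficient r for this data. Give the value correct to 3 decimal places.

n = 5, Σx = 136.4, Σy = 22.4, Σx² = 3829.34, Σy² = 105.88, Σxy = 609.63
nΣxy − ΣxΣy = 3048.15 − 3055.36 = -7.21
nΣx² − (Σx)² = 19146.7 − 18604.96 = 541.74; nΣy² − (Σy)² = 529.4 − 501.76 = 27.64
r = -7.21 / √(541.74 × 27.64) = -7.21 / 122.3670 ≈ -0.059

-0.059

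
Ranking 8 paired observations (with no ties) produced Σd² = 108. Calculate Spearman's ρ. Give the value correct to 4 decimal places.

ρ = 1 − 6Σd² / [n(n²−1)] = 1 − 6×108 / (8×63)
  = 1 − 648/504 = 1 − 1.28571 ≈ -0.2857

-0.2857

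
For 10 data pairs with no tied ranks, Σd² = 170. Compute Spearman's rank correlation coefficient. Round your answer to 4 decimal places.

ρ = 1 − 6Σd² / [n(n²−1)] = 1 − 6×170 / (10×99)
  = 1 − 1020/990 = 1 − 1.03030 ≈ -0.0303

-0.0303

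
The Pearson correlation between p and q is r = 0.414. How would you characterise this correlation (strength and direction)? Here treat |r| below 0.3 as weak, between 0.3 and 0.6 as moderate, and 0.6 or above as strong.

r = 0.414 > 0 so the relationship is positive.
|r| = 0.414, which falls in the moderate range.

moderate positive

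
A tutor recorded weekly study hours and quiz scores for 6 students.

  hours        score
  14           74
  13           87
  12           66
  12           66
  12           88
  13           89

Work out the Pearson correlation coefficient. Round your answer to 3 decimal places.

0.237

n = 6, Σx = 76, Σy = 470, Σx² = 966, Σy² = 37422, Σxy = 5964
nΣxy − ΣxΣy = 35784 − 35720 = 64
nΣx² − (Σx)² = 5796 − 5776 = 20; nΣy² − (Σy)² = 224532 − 220900 = 3632
r = 64 / √(20 × 3632) = 64 / 269.5181 ≈ 0.237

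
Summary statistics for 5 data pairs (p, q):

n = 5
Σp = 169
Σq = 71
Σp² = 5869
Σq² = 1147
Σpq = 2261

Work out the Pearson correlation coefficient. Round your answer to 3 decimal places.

r = (nΣpq − ΣpΣq) / √[(nΣp² − (Σp)²)(nΣq² − (Σq)²)]
Numerator: 5×2261 − 169×71 = -694
Denominator: √[(29345 − 28561)(5735 − 5041)] = √[784 × 694] = 737.6286
r = -694 / 737.6286 ≈ -0.941

-0.941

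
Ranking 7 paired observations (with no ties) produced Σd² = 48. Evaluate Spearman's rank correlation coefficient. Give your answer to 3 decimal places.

ρ = 1 − 6Σd² / [n(n²−1)] = 1 − 6×48 / (7×48)
  = 1 − 288/336 = 1 − 0.8571 ≈ 0.143

0.143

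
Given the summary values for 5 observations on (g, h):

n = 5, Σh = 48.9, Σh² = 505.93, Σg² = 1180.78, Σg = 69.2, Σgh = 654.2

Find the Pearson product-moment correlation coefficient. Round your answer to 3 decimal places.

-0.287

r = (nΣgh − ΣgΣh) / √[(nΣg² − (Σg)²)(nΣh² − (Σh)²)]
Numerator: 5×654.2 − 69.2×48.9 = -112.88
Denominator: √[(5903.9 − 4788.64)(2529.65 − 2391.21)] = √[1115.26 × 138.44] = 392.9333
r = -112.88 / 392.9333 ≈ -0.287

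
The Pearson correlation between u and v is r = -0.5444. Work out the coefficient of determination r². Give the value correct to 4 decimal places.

0.2964

r² = (-0.5444)² = 0.2964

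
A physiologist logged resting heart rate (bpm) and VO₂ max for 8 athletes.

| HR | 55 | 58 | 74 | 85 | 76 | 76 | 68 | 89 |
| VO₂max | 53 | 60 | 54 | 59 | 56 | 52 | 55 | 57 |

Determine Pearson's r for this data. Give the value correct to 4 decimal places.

0.1545

n = 8, Σx = 581, Σy = 446, Σx² = 43187, Σy² = 24920, Σxy = 32427
nΣxy − ΣxΣy = 259416 − 259126 = 290
nΣx² − (Σx)² = 345496 − 337561 = 7935; nΣy² − (Σy)² = 199360 − 198916 = 444
r = 290 / √(7935 × 444) = 290 / 1877.0029 ≈ 0.1545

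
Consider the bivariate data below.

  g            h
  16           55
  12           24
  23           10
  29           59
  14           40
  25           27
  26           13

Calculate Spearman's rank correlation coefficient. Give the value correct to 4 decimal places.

0.1429

Rank g: 3, 1, 4, 7, 2, 5, 6
Rank h: 6, 3, 1, 7, 5, 4, 2
d = rank(g) − rank(h): -3, -2, 3, 0, -3, 1, 4; Σd² = 48
ρ = 1 − 6Σd² / [n(n²−1)] = 1 − 6×48 / (7×48) = 1 − 288/336 ≈ 0.1429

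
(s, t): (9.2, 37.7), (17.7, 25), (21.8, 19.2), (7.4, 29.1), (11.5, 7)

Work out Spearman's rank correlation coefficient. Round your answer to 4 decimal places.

-0.6000

Rank s: 2, 4, 5, 1, 3
Rank t: 5, 3, 2, 4, 1
d = rank(s) − rank(t): -3, 1, 3, -3, 2; Σd² = 32
ρ = 1 − 6Σd² / [n(n²−1)] = 1 − 6×32 / (5×24) = 1 − 192/120 ≈ -0.6000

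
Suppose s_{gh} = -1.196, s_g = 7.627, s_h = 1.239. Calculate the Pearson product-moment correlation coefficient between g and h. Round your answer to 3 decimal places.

-0.127

r = Cov(g,h) / (s_g · s_h) = -1.196 / (7.627 × 1.239)
  = -1.196 / 9.4499 ≈ -0.127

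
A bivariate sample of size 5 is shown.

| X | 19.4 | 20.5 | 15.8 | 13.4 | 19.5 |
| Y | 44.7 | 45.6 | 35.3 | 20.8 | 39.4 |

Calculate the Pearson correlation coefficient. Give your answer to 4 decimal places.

0.9472

n = 5, ΣX = 88.6, ΣY = 185.8, ΣX² = 1606.06, ΣY² = 7308.54, ΣXY = 3406.74
nΣXY − ΣXΣY = 17033.7 − 16461.88 = 571.82
nΣX² − (ΣX)² = 8030.3 − 7849.96 = 180.34; nΣY² − (ΣY)² = 36542.7 − 34521.64 = 2021.06
r = 571.82 / √(180.34 × 2021.06) = 571.82 / 603.7201 ≈ 0.9472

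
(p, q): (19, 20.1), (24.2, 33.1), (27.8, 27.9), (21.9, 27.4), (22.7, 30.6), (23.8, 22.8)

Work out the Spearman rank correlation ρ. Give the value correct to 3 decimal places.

Rank p: 1, 5, 6, 2, 3, 4
Rank q: 1, 6, 4, 3, 5, 2
d = rank(p) − rank(q): 0, -1, 2, -1, -2, 2; Σd² = 14
ρ = 1 − 6Σd² / [n(n²−1)] = 1 − 6×14 / (6×35) = 1 − 84/210 ≈ 0.600

0.600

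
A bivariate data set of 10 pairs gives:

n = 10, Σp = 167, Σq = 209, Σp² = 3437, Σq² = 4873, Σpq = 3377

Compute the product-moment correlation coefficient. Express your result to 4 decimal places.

-0.1981

r = (nΣpq − ΣpΣq) / √[(nΣp² − (Σp)²)(nΣq² − (Σq)²)]
Numerator: 10×3377 − 167×209 = -1133
Denominator: √[(34370 − 27889)(48730 − 43681)] = √[6481 × 5049] = 5720.3644
r = -1133 / 5720.3644 ≈ -0.1981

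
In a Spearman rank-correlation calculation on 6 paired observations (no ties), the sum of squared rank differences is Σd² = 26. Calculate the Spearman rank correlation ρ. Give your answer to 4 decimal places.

ρ = 1 − 6Σd² / [n(n²−1)] = 1 − 6×26 / (6×35)
  = 1 − 156/210 = 1 − 0.74286 ≈ 0.2571

0.2571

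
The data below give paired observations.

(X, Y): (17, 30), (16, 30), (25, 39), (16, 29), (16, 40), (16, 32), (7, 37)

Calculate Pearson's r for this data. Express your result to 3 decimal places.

n = 7, ΣX = 113, ΣY = 237, ΣX² = 1987, ΣY² = 8155, ΣXY = 3840
nΣXY − ΣXΣY = 26880 − 26781 = 99
nΣX² − (ΣX)² = 13909 − 12769 = 1140; nΣY² − (ΣY)² = 57085 − 56169 = 916
r = 99 / √(1140 × 916) = 99 / 1021.8806 ≈ 0.097

0.097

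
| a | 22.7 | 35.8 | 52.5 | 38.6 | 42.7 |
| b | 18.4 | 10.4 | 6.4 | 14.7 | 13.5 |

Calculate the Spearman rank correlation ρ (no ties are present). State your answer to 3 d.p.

Rank a: 1, 2, 5, 3, 4
Rank b: 5, 2, 1, 4, 3
d = rank(a) − rank(b): -4, 0, 4, -1, 1; Σd² = 34
ρ = 1 − 6Σd² / [n(n²−1)] = 1 − 6×34 / (5×24) = 1 − 204/120 ≈ -0.700

-0.700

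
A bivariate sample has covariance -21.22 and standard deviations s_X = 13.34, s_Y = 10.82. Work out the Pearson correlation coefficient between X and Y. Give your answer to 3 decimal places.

r = Cov(X,Y) / (s_X · s_Y) = -21.22 / (13.34 × 10.82)
  = -21.22 / 144.3388 ≈ -0.147

-0.147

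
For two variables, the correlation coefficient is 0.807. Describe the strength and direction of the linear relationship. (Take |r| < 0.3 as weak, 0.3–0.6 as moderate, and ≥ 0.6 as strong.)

strong positive

r = 0.807 > 0 so the relationship is positive.
|r| = 0.807, which falls in the strong range.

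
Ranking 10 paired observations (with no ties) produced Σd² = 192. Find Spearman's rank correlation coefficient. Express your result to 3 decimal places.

ρ = 1 − 6Σd² / [n(n²−1)] = 1 − 6×192 / (10×99)
  = 1 − 1152/990 = 1 − 1.1636 ≈ -0.164

-0.164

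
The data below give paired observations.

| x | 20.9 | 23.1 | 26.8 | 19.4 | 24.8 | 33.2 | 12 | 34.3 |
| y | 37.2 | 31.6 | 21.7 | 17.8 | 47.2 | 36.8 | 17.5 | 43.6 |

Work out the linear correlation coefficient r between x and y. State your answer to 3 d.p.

0.629

n = 8, Σx = 194.5, Σy = 253.4, Σx² = 5102.79, Σy² = 8959.42, Σxy = 6532.12
nΣxy − ΣxΣy = 52256.96 − 49286.3 = 2970.66
nΣx² − (Σx)² = 40822.32 − 37830.25 = 2992.07; nΣy² − (Σy)² = 71675.36 − 64211.56 = 7463.8
r = 2970.66 / √(2992.07 × 7463.8) = 2970.66 / 4725.6970 ≈ 0.629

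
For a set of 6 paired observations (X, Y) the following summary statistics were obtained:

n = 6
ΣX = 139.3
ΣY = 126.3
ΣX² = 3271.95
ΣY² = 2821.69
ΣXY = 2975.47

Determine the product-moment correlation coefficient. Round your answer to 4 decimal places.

0.5498

r = (nΣXY − ΣXΣY) / √[(nΣX² − (ΣX)²)(nΣY² − (ΣY)²)]
Numerator: 6×2975.47 − 139.3×126.3 = 259.23
Denominator: √[(19631.7 − 19404.49)(16930.14 − 15951.69)] = √[227.21 × 978.45] = 471.5015
r = 259.23 / 471.5015 ≈ 0.5498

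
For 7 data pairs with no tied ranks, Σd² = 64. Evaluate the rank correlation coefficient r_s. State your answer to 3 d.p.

ρ = 1 − 6Σd² / [n(n²−1)] = 1 − 6×64 / (7×48)
  = 1 − 384/336 = 1 − 1.1429 ≈ -0.143

-0.143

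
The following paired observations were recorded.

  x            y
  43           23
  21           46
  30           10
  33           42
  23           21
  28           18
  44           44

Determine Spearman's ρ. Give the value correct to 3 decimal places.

0.071

Rank x: 6, 1, 4, 5, 2, 3, 7
Rank y: 4, 7, 1, 5, 3, 2, 6
d = rank(x) − rank(y): 2, -6, 3, 0, -1, 1, 1; Σd² = 52
ρ = 1 − 6Σd² / [n(n²−1)] = 1 − 6×52 / (7×48) = 1 − 312/336 ≈ 0.071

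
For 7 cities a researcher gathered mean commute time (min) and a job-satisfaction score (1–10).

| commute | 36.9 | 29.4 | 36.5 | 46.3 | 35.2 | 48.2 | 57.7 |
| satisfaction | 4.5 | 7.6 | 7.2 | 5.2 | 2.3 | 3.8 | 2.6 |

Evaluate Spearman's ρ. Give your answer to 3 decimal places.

Rank commute: 4, 1, 3, 5, 2, 6, 7
Rank satisfaction: 4, 7, 6, 5, 1, 3, 2
d = rank(commute) − rank(satisfaction): 0, -6, -3, 0, 1, 3, 5; Σd² = 80
ρ = 1 − 6Σd² / [n(n²−1)] = 1 − 6×80 / (7×48) = 1 − 480/336 ≈ -0.429

-0.429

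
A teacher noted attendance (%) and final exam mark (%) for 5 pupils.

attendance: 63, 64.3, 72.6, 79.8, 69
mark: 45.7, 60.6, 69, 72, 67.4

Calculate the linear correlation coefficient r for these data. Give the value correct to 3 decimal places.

0.819

n = 5, Σx = 348.7, Σy = 314.7, Σx² = 24503.29, Σy² = 20248.61, Σxy = 22181.28
nΣxy − ΣxΣy = 110906.4 − 109735.89 = 1170.51
nΣx² − (Σx)² = 122516.45 − 121591.69 = 924.76; nΣy² − (Σy)² = 101243.05 − 99036.09 = 2206.96
r = 1170.51 / √(924.76 × 2206.96) = 1170.51 / 1428.6036 ≈ 0.819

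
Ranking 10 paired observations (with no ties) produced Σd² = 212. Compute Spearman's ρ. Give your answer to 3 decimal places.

ρ = 1 − 6Σd² / [n(n²−1)] = 1 − 6×212 / (10×99)
  = 1 − 1272/990 = 1 − 1.2848 ≈ -0.285

-0.285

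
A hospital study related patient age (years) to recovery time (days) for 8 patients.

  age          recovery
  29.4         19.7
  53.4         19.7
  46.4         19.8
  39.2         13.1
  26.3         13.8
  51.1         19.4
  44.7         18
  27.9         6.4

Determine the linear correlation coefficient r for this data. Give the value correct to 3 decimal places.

0.636

n = 8, Σx = 318.4, Σy = 129.9, Σx² = 13484.92, Σy² = 2271.59, Σxy = 5400.84
nΣxy − ΣxΣy = 43206.72 − 41360.16 = 1846.56
nΣx² − (Σx)² = 107879.36 − 101378.56 = 6500.8; nΣy² − (Σy)² = 18172.72 − 16874.01 = 1298.71
r = 1846.56 / √(6500.8 × 1298.71) = 1846.56 / 2905.6245 ≈ 0.636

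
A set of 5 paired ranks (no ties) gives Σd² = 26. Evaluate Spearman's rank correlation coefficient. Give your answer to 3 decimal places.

-0.300

ρ = 1 − 6Σd² / [n(n²−1)] = 1 − 6×26 / (5×24)
  = 1 − 156/120 = 1 − 1.3000 ≈ -0.300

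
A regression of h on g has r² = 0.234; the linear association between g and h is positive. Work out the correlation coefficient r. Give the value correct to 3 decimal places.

|r| = √0.234 = 0.484
The association is positive, so r = 0.484.

0.484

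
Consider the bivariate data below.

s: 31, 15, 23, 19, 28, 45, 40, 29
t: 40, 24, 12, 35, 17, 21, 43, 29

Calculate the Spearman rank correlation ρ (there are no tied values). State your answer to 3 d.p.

Rank s: 6, 1, 3, 2, 4, 8, 7, 5
Rank t: 7, 4, 1, 6, 2, 3, 8, 5
d = rank(s) − rank(t): -1, -3, 2, -4, 2, 5, -1, 0; Σd² = 60
ρ = 1 − 6Σd² / [n(n²−1)] = 1 − 6×60 / (8×63) = 1 − 360/504 ≈ 0.286

0.286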